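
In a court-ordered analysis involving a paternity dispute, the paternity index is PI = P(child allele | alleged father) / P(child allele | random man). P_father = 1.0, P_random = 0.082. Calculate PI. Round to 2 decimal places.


Paternity Index calculation:
PI = P(allele|father) / P(allele|random)
PI = 1.0 / 0.082
PI = 12.20

12.20


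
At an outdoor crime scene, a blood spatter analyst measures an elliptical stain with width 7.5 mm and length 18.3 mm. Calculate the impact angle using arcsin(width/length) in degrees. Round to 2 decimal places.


Blood spatter impact angle calculation:
width / length = 7.5 / 18.3 = 0.409836
angle = arcsin(0.409836)
angle = 24.19 degrees

24.19


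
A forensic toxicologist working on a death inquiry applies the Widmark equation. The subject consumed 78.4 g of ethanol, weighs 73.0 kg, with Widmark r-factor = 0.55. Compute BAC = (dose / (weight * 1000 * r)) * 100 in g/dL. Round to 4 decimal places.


Applying the Widmark formula:
BAC = (dose_g / (body_wt * 1000 * r)) * 100
Denominator = 73.0 * 1000 * 0.55 = 40150
BAC = (78.4 / 40150) * 100
BAC = 0.1953 g/dL

0.1953


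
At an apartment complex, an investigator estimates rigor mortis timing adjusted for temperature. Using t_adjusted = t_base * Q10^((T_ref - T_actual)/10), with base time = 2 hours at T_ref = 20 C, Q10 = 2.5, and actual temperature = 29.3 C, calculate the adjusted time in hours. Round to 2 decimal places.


Rigor mortis time adjustment:
Exponent = (T_ref - T_actual) / 10 = (20 - 29.3) / 10 = -0.93
Q10 factor = 2.5^-0.93 = 0.4265
t_adjusted = 2 * 0.4265 = 0.85 hours

0.85


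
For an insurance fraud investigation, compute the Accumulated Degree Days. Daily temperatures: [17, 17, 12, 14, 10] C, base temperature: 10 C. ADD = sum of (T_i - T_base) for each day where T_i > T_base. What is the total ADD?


Computing ADD day by day:
Day 1: max(0, 17 - 10) = 7
Day 2: max(0, 17 - 10) = 7
Day 3: max(0, 12 - 10) = 2
Day 4: max(0, 14 - 10) = 4
Day 5: max(0, 10 - 10) = 0
Total ADD = 20

20


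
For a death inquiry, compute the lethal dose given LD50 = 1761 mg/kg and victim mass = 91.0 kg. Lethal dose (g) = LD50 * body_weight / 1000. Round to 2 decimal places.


Lethal dose calculation:
Lethal dose = LD50 * body_weight / 1000
= 1761 * 91.0 / 1000
= 160251 / 1000
= 160.25 g

160.25


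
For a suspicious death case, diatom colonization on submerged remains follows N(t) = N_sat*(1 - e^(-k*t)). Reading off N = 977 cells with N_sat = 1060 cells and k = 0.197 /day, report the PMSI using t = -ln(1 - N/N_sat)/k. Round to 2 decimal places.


PMSI from diatom colonization curve:
N / N_sat = 977 / 1060 = 0.921698
1 - N/N_sat = 0.078302
ln(1 - N/N_sat) = -2.547182
t = -ln(1 - N/N_sat) / k = -(-2.547182) / 0.197 = 12.93 days

12.93


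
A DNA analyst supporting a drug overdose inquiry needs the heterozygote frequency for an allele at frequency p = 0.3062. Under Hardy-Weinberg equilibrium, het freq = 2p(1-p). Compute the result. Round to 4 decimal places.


Hardy-Weinberg heterozygote frequency:
q = 1 - p = 1 - 0.3062 = 0.6938
2pq = 2 * 0.3062 * 0.6938 = 0.4249

0.4249


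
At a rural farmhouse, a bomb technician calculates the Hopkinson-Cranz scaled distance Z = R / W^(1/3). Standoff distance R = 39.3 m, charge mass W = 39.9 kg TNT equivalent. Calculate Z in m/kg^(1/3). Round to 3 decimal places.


Scaled distance calculation:
W^(1/3) = 39.9^(1/3) = 3.4171
Z = R / W^(1/3) = 39.3 / 3.4171
Z = 11.501 m/kg^(1/3)

11.501


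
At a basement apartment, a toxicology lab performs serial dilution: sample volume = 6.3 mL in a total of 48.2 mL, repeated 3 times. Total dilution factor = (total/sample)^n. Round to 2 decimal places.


Dilution factor calculation:
Single dilution = V_total / V_sample = 48.2 / 6.3 ≈ 7.650794
Number of dilutions = 3
Total DF = (48.2 / 6.3)^3 (full precision, rounded at the end) = 447.84

447.84


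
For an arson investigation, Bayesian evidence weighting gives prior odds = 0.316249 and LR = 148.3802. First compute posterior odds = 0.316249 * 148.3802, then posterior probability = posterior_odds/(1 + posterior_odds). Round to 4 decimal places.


Bayesian evidence evaluation:
Posterior odds = prior_odds * LR = 0.316249 * 148.3802 = 46.92509
Posterior probability = posterior_odds / (1 + posterior_odds)
= 46.92509 / (1 + 46.92509)
= 46.92509 / 47.92509
= 0.9791

0.9791


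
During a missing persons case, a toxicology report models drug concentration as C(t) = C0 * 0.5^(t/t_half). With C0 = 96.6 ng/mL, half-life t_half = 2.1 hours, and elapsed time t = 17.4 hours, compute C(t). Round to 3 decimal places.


Drug concentration decay:
Number of half-lives = t / t_half = 17.4 / 2.1 = 8.285714
Decay factor = 0.5^8.285714 = 0.00320444
C(t) = 96.6 * 0.00320444 = 0.310 ng/mL

0.310


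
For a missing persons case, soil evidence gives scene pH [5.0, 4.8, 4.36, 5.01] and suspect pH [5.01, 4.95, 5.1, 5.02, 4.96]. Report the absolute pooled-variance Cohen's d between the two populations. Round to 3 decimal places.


Pooled-variance Cohen's d for soil pH comparison:
Scene mean = 19.17 / 4 = 4.7925
Suspect mean = 25.04 / 5 = 5.008
Scene sample variance s_s^2 = 0.092492
Suspect sample variance s_c^2 = 0.00357
Pooled variance = ((n_s-1)*s_s^2 + (n_c-1)*s_c^2) / (n_s + n_c - 2) = 0.041679
Pooled SD = sqrt(0.041679) = 0.204154
Mean difference = -0.2155
|d| = |-0.2155| / 0.204154 = 1.056

1.056


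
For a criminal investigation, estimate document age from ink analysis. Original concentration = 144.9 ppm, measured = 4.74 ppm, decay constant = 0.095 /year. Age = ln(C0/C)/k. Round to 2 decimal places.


Document age estimation:
C0/C = 144.9 / 4.74 = 30.56962
ln(C0/C) = 3.420007
t = 3.420007 / 0.095 = 36.00 years

36.00


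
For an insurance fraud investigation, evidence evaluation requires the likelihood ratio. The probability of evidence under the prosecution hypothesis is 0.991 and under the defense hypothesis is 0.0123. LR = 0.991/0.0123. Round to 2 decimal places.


Likelihood ratio calculation:
LR = P(E|Hp) / P(E|Hd)
LR = 0.991 / 0.0123
LR = 80.57

80.57


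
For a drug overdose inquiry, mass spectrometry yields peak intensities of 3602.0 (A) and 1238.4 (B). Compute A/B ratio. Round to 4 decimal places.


Spectral peak ratio:
Peak A = 3602.0 counts
Peak B = 1238.4 counts
Ratio = 3602.0 / 1238.4 = 2.9086

2.9086


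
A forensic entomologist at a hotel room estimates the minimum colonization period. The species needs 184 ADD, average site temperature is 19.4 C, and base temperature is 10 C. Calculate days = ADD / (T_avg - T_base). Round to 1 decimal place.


Insect development time:
Effective temperature = avg_temp - T_base = 19.4 - 10 = 9.4 C
Days = ADD / effective_temp = 184 / 9.4 = 19.6 days

19.6


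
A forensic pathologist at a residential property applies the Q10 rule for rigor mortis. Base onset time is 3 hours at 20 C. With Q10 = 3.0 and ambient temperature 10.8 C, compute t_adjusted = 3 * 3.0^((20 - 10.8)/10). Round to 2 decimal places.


Rigor mortis time adjustment:
Exponent = (T_ref - T_actual) / 10 = (20 - 10.8) / 10 = 0.92
Q10 factor = 3.0^0.92 = 2.74759
t_adjusted = 3 * 2.74759 = 8.24 hours

8.24


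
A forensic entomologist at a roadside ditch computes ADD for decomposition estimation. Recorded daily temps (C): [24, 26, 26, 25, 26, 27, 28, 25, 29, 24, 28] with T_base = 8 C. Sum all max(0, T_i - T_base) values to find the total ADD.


Computing ADD day by day:
Day 1: max(0, 24 - 8) = 16
Day 2: max(0, 26 - 8) = 18
Day 3: max(0, 26 - 8) = 18
Day 4: max(0, 25 - 8) = 17
Day 5: max(0, 26 - 8) = 18
Day 6: max(0, 27 - 8) = 19
Day 7: max(0, 28 - 8) = 20
Day 8: max(0, 25 - 8) = 17
Day 9: max(0, 29 - 8) = 21
Day 10: max(0, 24 - 8) = 16
Day 11: max(0, 28 - 8) = 20
Total ADD = 200

200


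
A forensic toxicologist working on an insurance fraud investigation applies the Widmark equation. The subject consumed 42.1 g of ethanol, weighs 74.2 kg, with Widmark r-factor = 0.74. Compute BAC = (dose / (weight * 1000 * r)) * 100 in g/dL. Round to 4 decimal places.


Applying the Widmark formula:
BAC = (dose_g / (body_wt * 1000 * r)) * 100
Denominator = 74.2 * 1000 * 0.74 = 54908
BAC = (42.1 / 54908) * 100
BAC = 0.0767 g/dL

0.0767


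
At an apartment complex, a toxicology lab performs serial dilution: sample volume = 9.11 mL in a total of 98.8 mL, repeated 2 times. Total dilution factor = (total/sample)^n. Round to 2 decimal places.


Dilution factor calculation:
Single dilution = V_total / V_sample = 98.8 / 9.11 ≈ 10.845225
Number of dilutions = 2
Total DF = (98.8 / 9.11)^2 (full precision, rounded at the end) = 117.62

117.62


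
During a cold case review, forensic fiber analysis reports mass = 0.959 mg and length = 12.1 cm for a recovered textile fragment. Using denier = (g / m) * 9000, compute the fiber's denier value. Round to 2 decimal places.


Denier calculation:
Mass in grams = 0.959 mg / 1000 = 0.000959 g
Length in meters = 12.1 cm / 100 = 0.121 m
Linear density = mass / length = 0.000959 / 0.121 = 0.00792562 g/m
Denier = (g/m) * 9000 = 0.00792562 * 9000 = 71.33

71.33


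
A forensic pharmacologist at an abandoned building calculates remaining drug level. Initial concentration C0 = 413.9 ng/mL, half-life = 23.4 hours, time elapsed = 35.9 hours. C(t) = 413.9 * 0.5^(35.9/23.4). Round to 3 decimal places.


Drug concentration decay:
Number of half-lives = t / t_half = 35.9 / 23.4 = 1.534188
Decay factor = 0.5^1.534188 = 0.34527362
C(t) = 413.9 * 0.34527362 = 142.909 ng/mL

142.909


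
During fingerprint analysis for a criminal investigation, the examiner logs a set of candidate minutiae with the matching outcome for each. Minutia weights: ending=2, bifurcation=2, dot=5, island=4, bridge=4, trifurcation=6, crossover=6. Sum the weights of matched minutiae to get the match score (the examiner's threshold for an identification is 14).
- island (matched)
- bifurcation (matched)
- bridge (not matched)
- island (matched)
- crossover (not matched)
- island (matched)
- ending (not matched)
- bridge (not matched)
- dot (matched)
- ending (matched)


Weighted minutiae match score:
  island: matched, +4 (running total 4)
  bifurcation: matched, +2 (running total 6)
  bridge: not matched, +0
  island: matched, +4 (running total 10)
  crossover: not matched, +0
  island: matched, +4 (running total 14)
  ending: not matched, +0
  bridge: not matched, +0
  dot: matched, +5 (running total 19)
  ending: matched, +2 (running total 21)
Total score = 21
Threshold = 14; verdict = identification

21


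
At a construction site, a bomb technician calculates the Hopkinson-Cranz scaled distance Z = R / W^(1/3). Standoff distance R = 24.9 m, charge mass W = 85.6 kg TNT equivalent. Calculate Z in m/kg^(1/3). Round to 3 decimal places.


Scaled distance calculation:
W^(1/3) = 85.6^(1/3) = 4.407151
Z = R / W^(1/3) = 24.9 / 4.407151
Z = 5.650 m/kg^(1/3)

5.650


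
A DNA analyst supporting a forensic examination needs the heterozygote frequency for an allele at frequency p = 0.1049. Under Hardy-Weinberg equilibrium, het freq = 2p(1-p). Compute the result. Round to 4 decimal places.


Hardy-Weinberg heterozygote frequency:
q = 1 - p = 1 - 0.1049 = 0.8951
2pq = 2 * 0.1049 * 0.8951 = 0.1878

0.1878


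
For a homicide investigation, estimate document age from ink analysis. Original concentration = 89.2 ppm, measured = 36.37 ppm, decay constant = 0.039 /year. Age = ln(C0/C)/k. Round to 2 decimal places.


Document age estimation:
C0/C = 89.2 / 36.37 = 2.452571
ln(C0/C) = 0.897137
t = 0.897137 / 0.039 = 23.00 years

23.00


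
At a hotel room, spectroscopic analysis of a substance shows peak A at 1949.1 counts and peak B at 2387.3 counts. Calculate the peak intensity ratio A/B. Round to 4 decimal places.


Spectral peak ratio:
Peak A = 1949.1 counts
Peak B = 2387.3 counts
Ratio = 1949.1 / 2387.3 = 0.8164

0.8164


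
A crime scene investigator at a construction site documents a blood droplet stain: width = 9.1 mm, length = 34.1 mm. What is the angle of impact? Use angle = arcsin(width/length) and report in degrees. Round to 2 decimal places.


Blood spatter impact angle calculation:
width / length = 9.1 / 34.1 = 0.266862
angle = arcsin(0.266862)
angle = 15.48 degrees

15.48


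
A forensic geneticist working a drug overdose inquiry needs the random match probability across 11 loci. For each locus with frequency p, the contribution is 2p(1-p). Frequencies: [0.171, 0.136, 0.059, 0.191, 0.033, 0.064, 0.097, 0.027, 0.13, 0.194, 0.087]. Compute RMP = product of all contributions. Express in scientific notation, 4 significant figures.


Computing RMP for 11 loci:
Locus 1: 2 * 0.171 * 0.829 = 0.283518
Locus 2: 2 * 0.136 * 0.864 = 0.235008
Locus 3: 2 * 0.059 * 0.941 = 0.111038
Locus 4: 2 * 0.191 * 0.809 = 0.309038
Locus 5: 2 * 0.033 * 0.967 = 0.063822
Locus 6: 2 * 0.064 * 0.936 = 0.119808
Locus 7: 2 * 0.097 * 0.903 = 0.175182
Locus 8: 2 * 0.027 * 0.973 = 0.052542
Locus 9: 2 * 0.13 * 0.87 = 0.2262
Locus 10: 2 * 0.194 * 0.806 = 0.312728
Locus 11: 2 * 0.087 * 0.913 = 0.158862
RMP = 1.808e-09

1.808e-09


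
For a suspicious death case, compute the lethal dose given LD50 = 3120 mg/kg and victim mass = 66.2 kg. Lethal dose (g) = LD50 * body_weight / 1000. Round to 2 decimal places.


Lethal dose calculation:
Lethal dose = LD50 * body_weight / 1000
= 3120 * 66.2 / 1000
= 206544 / 1000
= 206.54 g

206.54


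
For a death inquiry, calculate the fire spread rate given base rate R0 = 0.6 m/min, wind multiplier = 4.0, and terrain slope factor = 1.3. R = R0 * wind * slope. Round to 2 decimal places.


Fire spread rate calculation:
R = R0 * wind_factor * slope_factor
= 0.6 * 4.0 * 1.3
= 2.4 * 1.3
= 3.12 m/min

3.12


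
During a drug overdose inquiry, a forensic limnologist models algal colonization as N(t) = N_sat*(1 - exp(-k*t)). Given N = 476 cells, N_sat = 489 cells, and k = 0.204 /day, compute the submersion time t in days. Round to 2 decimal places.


PMSI from diatom colonization curve:
N / N_sat = 476 / 489 = 0.973415
1 - N/N_sat = 0.026585
ln(1 - N/N_sat) = -3.627408
t = -ln(1 - N/N_sat) / k = -(-3.627408) / 0.204 = 17.78 days

17.78


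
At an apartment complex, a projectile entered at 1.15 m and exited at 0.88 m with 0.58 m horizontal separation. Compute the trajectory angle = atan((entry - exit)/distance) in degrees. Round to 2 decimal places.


Bullet trajectory angle:
Height difference = 1.15 - 0.88 = 0.27 m
angle = atan(0.27 / 0.58)
angle = atan(0.465517)
angle = 24.96 degrees

24.96


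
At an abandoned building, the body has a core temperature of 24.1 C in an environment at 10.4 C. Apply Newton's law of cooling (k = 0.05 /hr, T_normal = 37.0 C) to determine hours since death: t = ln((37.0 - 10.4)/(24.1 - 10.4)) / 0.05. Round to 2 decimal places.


Using Newton's law of cooling:
t = ln((T_normal - T_ambient) / (T_body - T_ambient)) / k
T_normal - T_ambient = 26.6
T_body - T_ambient = 13.7
Ratio = 1.941606
ln(ratio) = 0.663515
t = 0.663515 / 0.05 = 13.27 hours

13.27


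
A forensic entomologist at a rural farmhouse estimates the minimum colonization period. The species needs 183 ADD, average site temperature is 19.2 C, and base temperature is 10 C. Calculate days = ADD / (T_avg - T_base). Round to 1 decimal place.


Insect development time:
Effective temperature = avg_temp - T_base = 19.2 - 10 = 9.2 C
Days = ADD / effective_temp = 183 / 9.2 = 19.9 days

19.9


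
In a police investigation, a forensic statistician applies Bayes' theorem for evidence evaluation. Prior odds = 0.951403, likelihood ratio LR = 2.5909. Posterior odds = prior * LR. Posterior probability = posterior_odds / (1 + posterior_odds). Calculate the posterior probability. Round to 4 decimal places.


Bayesian evidence evaluation:
Posterior odds = prior_odds * LR = 0.951403 * 2.5909 = 2.46499
Posterior probability = posterior_odds / (1 + posterior_odds)
= 2.46499 / (1 + 2.46499)
= 2.46499 / 3.46499
= 0.7114

0.7114


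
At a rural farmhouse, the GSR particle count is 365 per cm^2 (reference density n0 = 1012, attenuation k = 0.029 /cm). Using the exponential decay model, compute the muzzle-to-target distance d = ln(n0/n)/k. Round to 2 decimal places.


GSR distance calculation:
n0/n = 1012 / 365 = 2.772603
ln(n0/n) = 1.019787
d = 1.019787 / 0.029 = 35.17 cm

35.17


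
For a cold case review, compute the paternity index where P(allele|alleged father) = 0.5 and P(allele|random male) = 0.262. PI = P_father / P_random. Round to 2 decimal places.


Paternity Index calculation:
PI = P(allele|father) / P(allele|random)
PI = 0.5 / 0.262
PI = 1.91

1.91


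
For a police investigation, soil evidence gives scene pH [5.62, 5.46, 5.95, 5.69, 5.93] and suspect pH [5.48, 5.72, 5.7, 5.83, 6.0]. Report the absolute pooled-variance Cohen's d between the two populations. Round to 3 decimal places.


Pooled-variance Cohen's d for soil pH comparison:
Scene mean = 28.65 / 5 = 5.73
Suspect mean = 28.73 / 5 = 5.746
Scene sample variance s_s^2 = 0.04375
Suspect sample variance s_c^2 = 0.03628
Pooled variance = ((n_s-1)*s_s^2 + (n_c-1)*s_c^2) / (n_s + n_c - 2) = 0.040015
Pooled SD = sqrt(0.040015) = 0.200037
Mean difference = -0.016
|d| = |-0.016| / 0.200037 = 0.080

0.080


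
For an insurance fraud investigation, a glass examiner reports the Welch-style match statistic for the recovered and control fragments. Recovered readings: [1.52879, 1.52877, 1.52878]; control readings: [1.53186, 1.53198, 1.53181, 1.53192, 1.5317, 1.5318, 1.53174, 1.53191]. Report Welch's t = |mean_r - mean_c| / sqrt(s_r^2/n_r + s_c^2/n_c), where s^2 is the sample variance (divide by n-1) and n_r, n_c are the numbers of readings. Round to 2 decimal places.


Welch's t-criterion for glass RI comparison:
Recovered mean = sum / n_r = 4.58634 / 3 = 1.52878
Control mean = sum / n_c = 12.25472 / 8 = 1.53184
Recovered sample variance s_r^2 = 1e-10
Control sample variance s_c^2 = 9.05714e-09
Welch SE (unpooled) = sqrt(s_r^2/n_r + s_c^2/n_c) = sqrt(3.33333e-11 + 1.13214e-09) = sqrt(1.16547e-09) = 3.4139e-05
|mean_r - mean_c| = 0.00306
t = 0.00306 / 3.4139e-05 = 89.63

89.63


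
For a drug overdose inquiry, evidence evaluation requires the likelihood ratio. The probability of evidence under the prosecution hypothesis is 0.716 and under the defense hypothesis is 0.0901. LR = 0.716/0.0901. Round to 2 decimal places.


Likelihood ratio calculation:
LR = P(E|Hp) / P(E|Hd)
LR = 0.716 / 0.0901
LR = 7.95

7.95


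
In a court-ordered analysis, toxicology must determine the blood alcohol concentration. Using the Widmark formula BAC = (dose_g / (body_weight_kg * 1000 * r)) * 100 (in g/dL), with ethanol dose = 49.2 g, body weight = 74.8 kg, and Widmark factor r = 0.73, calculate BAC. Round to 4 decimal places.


Applying the Widmark formula:
BAC = (dose_g / (body_wt * 1000 * r)) * 100
Denominator = 74.8 * 1000 * 0.73 = 54604
BAC = (49.2 / 54604) * 100
BAC = 0.0901 g/dL

0.0901


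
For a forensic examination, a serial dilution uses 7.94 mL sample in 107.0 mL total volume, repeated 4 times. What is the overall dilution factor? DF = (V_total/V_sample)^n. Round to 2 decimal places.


Dilution factor calculation:
Single dilution = V_total / V_sample = 107.0 / 7.94 ≈ 13.476071
Number of dilutions = 4
Total DF = (107.0 / 7.94)^4 (full precision, rounded at the end) = 32980.19

32980.19


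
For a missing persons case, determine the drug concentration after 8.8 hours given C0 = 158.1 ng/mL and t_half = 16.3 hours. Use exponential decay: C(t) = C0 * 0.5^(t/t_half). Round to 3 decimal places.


Drug concentration decay:
Number of half-lives = t / t_half = 8.8 / 16.3 = 0.539877
Decay factor = 0.5^0.539877 = 0.68782955
C(t) = 158.1 * 0.68782955 = 108.746 ng/mL

108.746


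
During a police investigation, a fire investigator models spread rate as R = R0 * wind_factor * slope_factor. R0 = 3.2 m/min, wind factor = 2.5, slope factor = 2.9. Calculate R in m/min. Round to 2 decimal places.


Fire spread rate calculation:
R = R0 * wind_factor * slope_factor
= 3.2 * 2.5 * 2.9
= 8 * 2.9
= 23.20 m/min

23.20


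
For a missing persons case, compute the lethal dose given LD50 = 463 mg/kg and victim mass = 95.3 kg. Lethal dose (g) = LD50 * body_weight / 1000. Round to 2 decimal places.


Lethal dose calculation:
Lethal dose = LD50 * body_weight / 1000
= 463 * 95.3 / 1000
= 44123.9 / 1000
= 44.12 g

44.12


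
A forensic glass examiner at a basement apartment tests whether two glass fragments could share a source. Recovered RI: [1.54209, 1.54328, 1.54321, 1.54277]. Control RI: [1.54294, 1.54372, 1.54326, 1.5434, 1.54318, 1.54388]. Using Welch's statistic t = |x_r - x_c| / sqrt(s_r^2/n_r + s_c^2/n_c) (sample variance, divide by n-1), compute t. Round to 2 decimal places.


Welch's t-criterion for glass RI comparison:
Recovered mean = sum / n_r = 6.17135 / 4 = 1.5428375
Control mean = sum / n_c = 9.26038 / 6 = 1.5433967
Recovered sample variance s_r^2 = 2.99292e-07
Control sample variance s_c^2 = 1.22467e-07
Welch SE (unpooled) = sqrt(s_r^2/n_r + s_c^2/n_c) = sqrt(7.48229e-08 + 2.04111e-08) = sqrt(9.5234e-08) = 0.0003086
|mean_r - mean_c| = 0.000559167
t = 0.000559167 / 0.0003086 = 1.81

1.81


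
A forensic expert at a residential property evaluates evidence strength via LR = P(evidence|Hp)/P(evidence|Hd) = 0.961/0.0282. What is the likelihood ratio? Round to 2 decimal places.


Likelihood ratio calculation:
LR = P(E|Hp) / P(E|Hd)
LR = 0.961 / 0.0282
LR = 34.08

34.08


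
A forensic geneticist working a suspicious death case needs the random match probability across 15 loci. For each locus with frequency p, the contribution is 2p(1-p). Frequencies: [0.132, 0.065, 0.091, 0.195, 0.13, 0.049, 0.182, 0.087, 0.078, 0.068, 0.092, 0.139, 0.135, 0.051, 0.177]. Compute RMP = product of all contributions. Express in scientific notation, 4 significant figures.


Computing RMP for 15 loci:
Locus 1: 2 * 0.132 * 0.868 = 0.229152
Locus 2: 2 * 0.065 * 0.935 = 0.12155
Locus 3: 2 * 0.091 * 0.909 = 0.165438
Locus 4: 2 * 0.195 * 0.805 = 0.31395
Locus 5: 2 * 0.13 * 0.87 = 0.2262
Locus 6: 2 * 0.049 * 0.951 = 0.093198
Locus 7: 2 * 0.182 * 0.818 = 0.297752
Locus 8: 2 * 0.087 * 0.913 = 0.158862
Locus 9: 2 * 0.078 * 0.922 = 0.143832
Locus 10: 2 * 0.068 * 0.932 = 0.126752
Locus 11: 2 * 0.092 * 0.908 = 0.167072
Locus 12: 2 * 0.139 * 0.861 = 0.239358
Locus 13: 2 * 0.135 * 0.865 = 0.23355
Locus 14: 2 * 0.051 * 0.949 = 0.096798
Locus 15: 2 * 0.177 * 0.823 = 0.291342
RMP = 6.927e-12

6.927e-12


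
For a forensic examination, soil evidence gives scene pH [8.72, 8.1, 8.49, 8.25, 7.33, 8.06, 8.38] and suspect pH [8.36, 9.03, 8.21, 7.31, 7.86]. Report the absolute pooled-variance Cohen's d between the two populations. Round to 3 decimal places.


Pooled-variance Cohen's d for soil pH comparison:
Scene mean = 57.33 / 7 = 8.19
Suspect mean = 40.77 / 5 = 8.154
Scene sample variance s_s^2 = 0.195867
Suspect sample variance s_c^2 = 0.40293
Pooled variance = ((n_s-1)*s_s^2 + (n_c-1)*s_c^2) / (n_s + n_c - 2) = 0.278692
Pooled SD = sqrt(0.278692) = 0.527913
Mean difference = 0.036
|d| = |0.036| / 0.527913 = 0.068

0.068


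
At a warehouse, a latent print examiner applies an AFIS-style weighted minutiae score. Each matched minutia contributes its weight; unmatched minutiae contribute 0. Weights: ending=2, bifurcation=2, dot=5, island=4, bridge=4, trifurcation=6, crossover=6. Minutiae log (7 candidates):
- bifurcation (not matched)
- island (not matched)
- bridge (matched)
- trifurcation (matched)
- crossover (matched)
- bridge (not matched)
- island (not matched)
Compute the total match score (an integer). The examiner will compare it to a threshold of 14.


Weighted minutiae match score:
  bifurcation: not matched, +0
  island: not matched, +0
  bridge: matched, +4 (running total 4)
  trifurcation: matched, +6 (running total 10)
  crossover: matched, +6 (running total 16)
  bridge: not matched, +0
  island: not matched, +0
Total score = 16
Threshold = 14; verdict = identification

16


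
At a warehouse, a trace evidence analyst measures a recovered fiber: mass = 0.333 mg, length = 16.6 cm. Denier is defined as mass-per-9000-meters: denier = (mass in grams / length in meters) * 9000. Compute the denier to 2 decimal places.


Denier calculation:
Mass in grams = 0.333 mg / 1000 = 0.000333 g
Length in meters = 16.6 cm / 100 = 0.166 m
Linear density = mass / length = 0.000333 / 0.166 = 0.00200602 g/m
Denier = (g/m) * 9000 = 0.00200602 * 9000 = 18.05

18.05


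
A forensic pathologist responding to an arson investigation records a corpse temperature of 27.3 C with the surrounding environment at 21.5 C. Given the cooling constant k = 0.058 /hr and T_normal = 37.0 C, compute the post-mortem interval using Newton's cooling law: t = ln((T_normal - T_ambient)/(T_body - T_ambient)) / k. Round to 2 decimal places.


Using Newton's law of cooling:
t = ln((T_normal - T_ambient) / (T_body - T_ambient)) / k
T_normal - T_ambient = 15.5
T_body - T_ambient = 5.8
Ratio = 2.672414
ln(ratio) = 0.982982
t = 0.982982 / 0.058 = 16.95 hours

16.95


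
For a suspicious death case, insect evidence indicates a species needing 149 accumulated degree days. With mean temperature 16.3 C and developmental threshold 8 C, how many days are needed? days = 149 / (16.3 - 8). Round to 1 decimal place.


Insect development time:
Effective temperature = avg_temp - T_base = 16.3 - 8 = 8.3 C
Days = ADD / effective_temp = 149 / 8.3 = 18.0 days

18.0


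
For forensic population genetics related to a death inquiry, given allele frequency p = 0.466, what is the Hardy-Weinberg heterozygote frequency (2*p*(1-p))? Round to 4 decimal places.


Hardy-Weinberg heterozygote frequency:
q = 1 - p = 1 - 0.466 = 0.534
2pq = 2 * 0.466 * 0.534 = 0.4977

0.4977


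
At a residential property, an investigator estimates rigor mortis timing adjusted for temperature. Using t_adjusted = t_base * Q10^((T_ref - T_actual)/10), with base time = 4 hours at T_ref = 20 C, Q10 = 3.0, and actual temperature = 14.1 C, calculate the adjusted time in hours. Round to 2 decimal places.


Rigor mortis time adjustment:
Exponent = (T_ref - T_actual) / 10 = (20 - 14.1) / 10 = 0.59
Q10 factor = 3.0^0.59 = 1.91206
t_adjusted = 4 * 1.91206 = 7.65 hours

7.65


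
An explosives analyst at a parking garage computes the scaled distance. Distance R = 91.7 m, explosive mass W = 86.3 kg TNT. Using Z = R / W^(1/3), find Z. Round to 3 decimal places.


Scaled distance calculation:
W^(1/3) = 86.3^(1/3) = 4.419132
Z = R / W^(1/3) = 91.7 / 4.419132
Z = 20.751 m/kg^(1/3)

20.751


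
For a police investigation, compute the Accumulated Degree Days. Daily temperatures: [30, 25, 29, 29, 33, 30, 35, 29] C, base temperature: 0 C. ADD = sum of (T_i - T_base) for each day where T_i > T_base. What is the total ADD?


Computing ADD day by day:
Day 1: max(0, 30 - 0) = 30
Day 2: max(0, 25 - 0) = 25
Day 3: max(0, 29 - 0) = 29
Day 4: max(0, 29 - 0) = 29
Day 5: max(0, 33 - 0) = 33
Day 6: max(0, 30 - 0) = 30
Day 7: max(0, 35 - 0) = 35
Day 8: max(0, 29 - 0) = 29
Total ADD = 240

240


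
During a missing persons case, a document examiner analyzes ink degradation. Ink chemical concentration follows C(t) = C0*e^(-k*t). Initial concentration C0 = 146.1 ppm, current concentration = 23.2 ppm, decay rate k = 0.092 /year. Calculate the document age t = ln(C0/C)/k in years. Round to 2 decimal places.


Document age estimation:
C0/C = 146.1 / 23.2 = 6.297414
ln(C0/C) = 1.840139
t = 1.840139 / 0.092 = 20.00 years

20.00


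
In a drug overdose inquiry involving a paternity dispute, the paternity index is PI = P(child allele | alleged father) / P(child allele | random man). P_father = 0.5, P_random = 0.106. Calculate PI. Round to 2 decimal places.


Paternity Index calculation:
PI = P(allele|father) / P(allele|random)
PI = 0.5 / 0.106
PI = 4.72

4.72


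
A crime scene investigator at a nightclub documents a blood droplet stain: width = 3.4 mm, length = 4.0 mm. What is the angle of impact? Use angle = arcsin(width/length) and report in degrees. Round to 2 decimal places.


Blood spatter impact angle calculation:
width / length = 3.4 / 4.0 = 0.85
angle = arcsin(0.85)
angle = 58.21 degrees

58.21


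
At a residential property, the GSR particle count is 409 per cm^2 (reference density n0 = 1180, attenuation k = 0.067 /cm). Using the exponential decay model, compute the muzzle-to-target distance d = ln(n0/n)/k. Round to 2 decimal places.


GSR distance calculation:
n0/n = 1180 / 409 = 2.885086
ln(n0/n) = 1.059555
d = 1.059555 / 0.067 = 15.81 cm

15.81


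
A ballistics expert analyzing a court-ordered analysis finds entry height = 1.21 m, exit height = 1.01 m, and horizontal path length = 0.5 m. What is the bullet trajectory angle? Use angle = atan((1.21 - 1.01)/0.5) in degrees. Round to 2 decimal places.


Bullet trajectory angle:
Height difference = 1.21 - 1.01 = 0.2 m
angle = atan(0.2 / 0.5)
angle = atan(0.4)
angle = 21.80 degrees

21.80


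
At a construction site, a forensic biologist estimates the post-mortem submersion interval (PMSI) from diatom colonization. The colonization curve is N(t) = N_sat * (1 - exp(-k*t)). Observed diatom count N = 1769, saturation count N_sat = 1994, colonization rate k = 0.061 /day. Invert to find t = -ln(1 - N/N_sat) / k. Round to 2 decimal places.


PMSI from diatom colonization curve:
N / N_sat = 1769 / 1994 = 0.887161
1 - N/N_sat = 0.112839
ln(1 - N/N_sat) = -2.181793
t = -ln(1 - N/N_sat) / k = -(-2.181793) / 0.061 = 35.77 days

35.77


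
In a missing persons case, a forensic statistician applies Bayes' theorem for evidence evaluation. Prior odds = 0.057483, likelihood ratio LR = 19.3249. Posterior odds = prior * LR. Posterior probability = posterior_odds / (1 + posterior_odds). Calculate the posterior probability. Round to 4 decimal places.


Bayesian evidence evaluation:
Posterior odds = prior_odds * LR = 0.057483 * 19.3249 = 1.110853
Posterior probability = posterior_odds / (1 + posterior_odds)
= 1.110853 / (1 + 1.110853)
= 1.110853 / 2.110853
= 0.5263

0.5263


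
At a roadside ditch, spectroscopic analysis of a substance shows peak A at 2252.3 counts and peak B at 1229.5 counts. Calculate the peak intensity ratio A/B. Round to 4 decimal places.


Spectral peak ratio:
Peak A = 2252.3 counts
Peak B = 1229.5 counts
Ratio = 2252.3 / 1229.5 = 1.8319

1.8319


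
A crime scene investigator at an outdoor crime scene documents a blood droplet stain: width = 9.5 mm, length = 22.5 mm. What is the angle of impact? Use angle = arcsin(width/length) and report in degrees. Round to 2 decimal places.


Blood spatter impact angle calculation:
width / length = 9.5 / 22.5 = 0.422222
angle = arcsin(0.422222)
angle = 24.97 degrees

24.97


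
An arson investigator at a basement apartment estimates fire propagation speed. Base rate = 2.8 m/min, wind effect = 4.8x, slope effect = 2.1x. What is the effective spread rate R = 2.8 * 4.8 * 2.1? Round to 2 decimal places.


Fire spread rate calculation:
R = R0 * wind_factor * slope_factor
= 2.8 * 4.8 * 2.1
= 13.44 * 2.1
= 28.22 m/min

28.22


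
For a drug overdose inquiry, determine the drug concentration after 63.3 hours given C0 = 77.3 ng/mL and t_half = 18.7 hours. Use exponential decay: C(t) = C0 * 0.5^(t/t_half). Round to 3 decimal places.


Drug concentration decay:
Number of half-lives = t / t_half = 63.3 / 18.7 = 3.385027
Decay factor = 0.5^3.385027 = 0.09572058
C(t) = 77.3 * 0.09572058 = 7.399 ng/mL

7.399


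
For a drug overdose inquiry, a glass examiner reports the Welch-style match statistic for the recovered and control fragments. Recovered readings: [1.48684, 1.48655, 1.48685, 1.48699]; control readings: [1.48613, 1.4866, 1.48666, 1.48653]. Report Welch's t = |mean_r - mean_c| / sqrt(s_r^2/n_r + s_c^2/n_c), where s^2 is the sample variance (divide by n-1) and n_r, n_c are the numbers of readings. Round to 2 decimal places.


Welch's t-criterion for glass RI comparison:
Recovered mean = sum / n_r = 5.94723 / 4 = 1.4868075
Control mean = sum / n_c = 5.94592 / 4 = 1.48648
Recovered sample variance s_r^2 = 3.41583e-08
Control sample variance s_c^2 = 5.72667e-08
Welch SE (unpooled) = sqrt(s_r^2/n_r + s_c^2/n_c) = sqrt(8.53958e-09 + 1.43167e-08) = sqrt(2.28563e-08) = 0.000151183
|mean_r - mean_c| = 0.0003275
t = 0.0003275 / 0.000151183 = 2.17

2.17


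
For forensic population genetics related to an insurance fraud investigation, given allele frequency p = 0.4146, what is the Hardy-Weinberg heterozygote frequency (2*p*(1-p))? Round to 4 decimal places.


Hardy-Weinberg heterozygote frequency:
q = 1 - p = 1 - 0.4146 = 0.5854
2pq = 2 * 0.4146 * 0.5854 = 0.4854

0.4854


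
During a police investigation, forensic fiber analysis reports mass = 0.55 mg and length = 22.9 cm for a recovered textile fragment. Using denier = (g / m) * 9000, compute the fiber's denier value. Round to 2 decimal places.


Denier calculation:
Mass in grams = 0.55 mg / 1000 = 0.00055 g
Length in meters = 22.9 cm / 100 = 0.229 m
Linear density = mass / length = 0.00055 / 0.229 = 0.00240175 g/m
Denier = (g/m) * 9000 = 0.00240175 * 9000 = 21.62

21.62


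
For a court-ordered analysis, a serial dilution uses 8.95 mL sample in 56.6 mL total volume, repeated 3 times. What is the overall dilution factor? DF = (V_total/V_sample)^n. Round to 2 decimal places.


Dilution factor calculation:
Single dilution = V_total / V_sample = 56.6 / 8.95 ≈ 6.324022
Number of dilutions = 3
Total DF = (56.6 / 8.95)^3 (full precision, rounded at the end) = 252.92

252.92


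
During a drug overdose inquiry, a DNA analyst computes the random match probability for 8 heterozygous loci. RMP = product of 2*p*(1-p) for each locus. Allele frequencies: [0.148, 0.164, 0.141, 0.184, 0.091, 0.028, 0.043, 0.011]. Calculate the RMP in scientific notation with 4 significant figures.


Computing RMP for 8 loci:
Locus 1: 2 * 0.148 * 0.852 = 0.252192
Locus 2: 2 * 0.164 * 0.836 = 0.274208
Locus 3: 2 * 0.141 * 0.859 = 0.242238
Locus 4: 2 * 0.184 * 0.816 = 0.300288
Locus 5: 2 * 0.091 * 0.909 = 0.165438
Locus 6: 2 * 0.028 * 0.972 = 0.054432
Locus 7: 2 * 0.043 * 0.957 = 0.082302
Locus 8: 2 * 0.011 * 0.989 = 0.021758
RMP = 8.112e-08

8.112e-08


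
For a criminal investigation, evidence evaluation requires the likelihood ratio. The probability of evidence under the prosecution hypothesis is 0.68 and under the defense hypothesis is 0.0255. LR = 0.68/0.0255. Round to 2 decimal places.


Likelihood ratio calculation:
LR = P(E|Hp) / P(E|Hd)
LR = 0.68 / 0.0255
LR = 26.67

26.67


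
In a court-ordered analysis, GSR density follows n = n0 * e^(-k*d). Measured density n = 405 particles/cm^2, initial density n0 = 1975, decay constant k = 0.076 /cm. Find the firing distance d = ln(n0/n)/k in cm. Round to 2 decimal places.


GSR distance calculation:
n0/n = 1975 / 405 = 4.876543
ln(n0/n) = 1.584437
d = 1.584437 / 0.076 = 20.85 cm

20.85


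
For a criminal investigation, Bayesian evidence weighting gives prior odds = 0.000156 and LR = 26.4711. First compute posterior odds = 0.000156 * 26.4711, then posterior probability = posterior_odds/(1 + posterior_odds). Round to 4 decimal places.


Bayesian evidence evaluation:
Posterior odds = prior_odds * LR = 0.000156 * 26.4711 = 0.004129492
Posterior probability = posterior_odds / (1 + posterior_odds)
= 0.004129492 / (1 + 0.004129492)
= 0.004129492 / 1.004129492
= 0.0041

0.0041


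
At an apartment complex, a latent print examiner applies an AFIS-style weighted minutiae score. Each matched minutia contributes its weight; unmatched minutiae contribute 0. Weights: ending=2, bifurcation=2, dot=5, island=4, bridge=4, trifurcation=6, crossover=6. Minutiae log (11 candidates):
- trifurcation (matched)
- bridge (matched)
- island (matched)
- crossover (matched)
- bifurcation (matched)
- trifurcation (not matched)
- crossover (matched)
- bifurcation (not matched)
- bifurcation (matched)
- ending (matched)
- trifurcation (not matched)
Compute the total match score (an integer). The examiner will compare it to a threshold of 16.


Weighted minutiae match score:
  trifurcation: matched, +6 (running total 6)
  bridge: matched, +4 (running total 10)
  island: matched, +4 (running total 14)
  crossover: matched, +6 (running total 20)
  bifurcation: matched, +2 (running total 22)
  trifurcation: not matched, +0
  crossover: matched, +6 (running total 28)
  bifurcation: not matched, +0
  bifurcation: matched, +2 (running total 30)
  ending: matched, +2 (running total 32)
  trifurcation: not matched, +0
Total score = 32
Threshold = 16; verdict = identification

32


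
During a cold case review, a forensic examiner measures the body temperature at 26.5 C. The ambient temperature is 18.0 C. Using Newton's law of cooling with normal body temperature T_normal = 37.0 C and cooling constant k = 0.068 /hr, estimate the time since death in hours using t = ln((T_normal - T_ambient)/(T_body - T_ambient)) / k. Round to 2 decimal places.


Using Newton's law of cooling:
t = ln((T_normal - T_ambient) / (T_body - T_ambient)) / k
T_normal - T_ambient = 19.0
T_body - T_ambient = 8.5
Ratio = 2.235294
ln(ratio) = 0.804373
t = 0.804373 / 0.068 = 11.83 hours

11.83


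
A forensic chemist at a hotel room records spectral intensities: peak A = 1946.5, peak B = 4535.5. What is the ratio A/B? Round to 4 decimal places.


Spectral peak ratio:
Peak A = 1946.5 counts
Peak B = 4535.5 counts
Ratio = 1946.5 / 4535.5 = 0.4292

0.4292


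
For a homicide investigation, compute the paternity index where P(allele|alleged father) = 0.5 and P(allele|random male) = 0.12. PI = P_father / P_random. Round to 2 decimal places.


Paternity Index calculation:
PI = P(allele|father) / P(allele|random)
PI = 0.5 / 0.12
PI = 4.17

4.17


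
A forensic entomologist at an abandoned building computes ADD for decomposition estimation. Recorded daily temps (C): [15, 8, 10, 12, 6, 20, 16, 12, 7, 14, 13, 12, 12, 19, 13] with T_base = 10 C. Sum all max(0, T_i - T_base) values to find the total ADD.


Computing ADD day by day:
Day 1: max(0, 15 - 10) = 5
Day 2: max(0, 8 - 10) = 0
Day 3: max(0, 10 - 10) = 0
Day 4: max(0, 12 - 10) = 2
Day 5: max(0, 6 - 10) = 0
Day 6: max(0, 20 - 10) = 10
Day 7: max(0, 16 - 10) = 6
Day 8: max(0, 12 - 10) = 2
Day 9: max(0, 7 - 10) = 0
Day 10: max(0, 14 - 10) = 4
Day 11: max(0, 13 - 10) = 3
Day 12: max(0, 12 - 10) = 2
Day 13: max(0, 12 - 10) = 2
Day 14: max(0, 19 - 10) = 9
Day 15: max(0, 13 - 10) = 3
Total ADD = 48

48


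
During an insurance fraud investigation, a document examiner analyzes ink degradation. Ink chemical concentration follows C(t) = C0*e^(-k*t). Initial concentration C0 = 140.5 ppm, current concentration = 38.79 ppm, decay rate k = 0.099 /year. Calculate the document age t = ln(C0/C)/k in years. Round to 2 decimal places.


Document age estimation:
C0/C = 140.5 / 38.79 = 3.622068
ln(C0/C) = 1.287045
t = 1.287045 / 0.099 = 13.00 years

13.00


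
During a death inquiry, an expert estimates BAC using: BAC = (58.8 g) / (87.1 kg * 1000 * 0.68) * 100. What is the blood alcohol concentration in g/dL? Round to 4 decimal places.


Applying the Widmark formula:
BAC = (dose_g / (body_wt * 1000 * r)) * 100
Denominator = 87.1 * 1000 * 0.68 = 59228
BAC = (58.8 / 59228) * 100
BAC = 0.0993 g/dL

0.0993


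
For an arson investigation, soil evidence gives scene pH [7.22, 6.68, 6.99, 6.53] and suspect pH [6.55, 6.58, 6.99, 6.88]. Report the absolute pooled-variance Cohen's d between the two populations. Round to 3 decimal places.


Pooled-variance Cohen's d for soil pH comparison:
Scene mean = 27.42 / 4 = 6.855
Suspect mean = 27 / 4 = 6.75
Scene sample variance s_s^2 = 0.0959
Suspect sample variance s_c^2 = 0.0478
Pooled variance = ((n_s-1)*s_s^2 + (n_c-1)*s_c^2) / (n_s + n_c - 2) = 0.07185
Pooled SD = sqrt(0.07185) = 0.268049
Mean difference = 0.105
|d| = |0.105| / 0.268049 = 0.392

0.392


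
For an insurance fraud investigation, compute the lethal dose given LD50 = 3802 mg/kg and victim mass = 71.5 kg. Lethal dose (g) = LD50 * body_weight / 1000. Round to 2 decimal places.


Lethal dose calculation:
Lethal dose = LD50 * body_weight / 1000
= 3802 * 71.5 / 1000
= 271843 / 1000
= 271.84 g

271.84
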